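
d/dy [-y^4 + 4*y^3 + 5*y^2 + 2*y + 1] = -4*y^3 + 12*y^2 + 10*y + 2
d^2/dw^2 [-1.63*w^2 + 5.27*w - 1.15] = -3.26000000000000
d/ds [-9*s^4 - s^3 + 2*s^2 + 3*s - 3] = -36*s^3 - 3*s^2 + 4*s + 3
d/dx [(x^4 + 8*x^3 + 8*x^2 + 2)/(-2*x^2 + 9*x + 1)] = (-4*x^5 + 11*x^4 + 148*x^3 + 96*x^2 + 24*x - 18)/(4*x^4 - 36*x^3 + 77*x^2 + 18*x + 1)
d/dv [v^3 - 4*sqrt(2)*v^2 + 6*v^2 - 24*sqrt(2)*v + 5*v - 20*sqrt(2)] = 3*v^2 - 8*sqrt(2)*v + 12*v - 24*sqrt(2) + 5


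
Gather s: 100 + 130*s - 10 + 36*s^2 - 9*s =36*s^2 + 121*s + 90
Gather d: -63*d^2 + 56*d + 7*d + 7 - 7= -63*d^2 + 63*d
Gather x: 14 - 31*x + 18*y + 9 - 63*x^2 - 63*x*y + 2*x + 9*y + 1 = -63*x^2 + x*(-63*y - 29) + 27*y + 24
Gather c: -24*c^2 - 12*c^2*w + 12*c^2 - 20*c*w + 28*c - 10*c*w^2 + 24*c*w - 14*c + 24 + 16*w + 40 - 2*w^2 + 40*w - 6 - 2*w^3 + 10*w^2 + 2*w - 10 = c^2*(-12*w - 12) + c*(-10*w^2 + 4*w + 14) - 2*w^3 + 8*w^2 + 58*w + 48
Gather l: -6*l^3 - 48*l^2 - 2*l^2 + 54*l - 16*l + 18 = -6*l^3 - 50*l^2 + 38*l + 18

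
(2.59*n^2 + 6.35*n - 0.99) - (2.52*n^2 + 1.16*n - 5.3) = 0.0699999999999998*n^2 + 5.19*n + 4.31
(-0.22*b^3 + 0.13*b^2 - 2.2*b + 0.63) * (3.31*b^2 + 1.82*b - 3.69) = -0.7282*b^5 + 0.0299*b^4 - 6.2336*b^3 - 2.3984*b^2 + 9.2646*b - 2.3247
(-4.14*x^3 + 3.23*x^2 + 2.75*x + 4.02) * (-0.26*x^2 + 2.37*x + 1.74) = 1.0764*x^5 - 10.6516*x^4 - 0.2635*x^3 + 11.0925*x^2 + 14.3124*x + 6.9948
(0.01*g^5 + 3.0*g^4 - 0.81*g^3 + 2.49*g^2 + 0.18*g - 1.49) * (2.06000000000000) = 0.0206*g^5 + 6.18*g^4 - 1.6686*g^3 + 5.1294*g^2 + 0.3708*g - 3.0694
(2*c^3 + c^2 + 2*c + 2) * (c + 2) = 2*c^4 + 5*c^3 + 4*c^2 + 6*c + 4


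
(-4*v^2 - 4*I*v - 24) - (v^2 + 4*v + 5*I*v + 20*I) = -5*v^2 - 4*v - 9*I*v - 24 - 20*I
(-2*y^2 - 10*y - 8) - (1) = -2*y^2 - 10*y - 9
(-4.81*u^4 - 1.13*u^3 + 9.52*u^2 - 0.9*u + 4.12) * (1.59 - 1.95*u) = 9.3795*u^5 - 5.4444*u^4 - 20.3607*u^3 + 16.8918*u^2 - 9.465*u + 6.5508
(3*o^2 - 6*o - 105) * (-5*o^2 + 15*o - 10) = -15*o^4 + 75*o^3 + 405*o^2 - 1515*o + 1050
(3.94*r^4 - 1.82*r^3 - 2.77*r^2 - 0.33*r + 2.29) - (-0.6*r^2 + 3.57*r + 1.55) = 3.94*r^4 - 1.82*r^3 - 2.17*r^2 - 3.9*r + 0.74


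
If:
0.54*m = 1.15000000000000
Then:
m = 2.13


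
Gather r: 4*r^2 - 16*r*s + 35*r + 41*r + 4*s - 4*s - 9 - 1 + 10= 4*r^2 + r*(76 - 16*s)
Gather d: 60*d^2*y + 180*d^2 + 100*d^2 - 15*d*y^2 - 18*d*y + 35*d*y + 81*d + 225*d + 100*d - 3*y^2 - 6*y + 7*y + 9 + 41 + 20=d^2*(60*y + 280) + d*(-15*y^2 + 17*y + 406) - 3*y^2 + y + 70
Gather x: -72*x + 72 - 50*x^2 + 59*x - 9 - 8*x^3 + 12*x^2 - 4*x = -8*x^3 - 38*x^2 - 17*x + 63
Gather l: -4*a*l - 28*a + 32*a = -4*a*l + 4*a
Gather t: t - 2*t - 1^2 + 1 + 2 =2 - t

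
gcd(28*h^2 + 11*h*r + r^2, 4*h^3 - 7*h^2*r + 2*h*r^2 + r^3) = 4*h + r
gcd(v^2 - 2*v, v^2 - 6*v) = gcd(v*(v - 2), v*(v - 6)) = v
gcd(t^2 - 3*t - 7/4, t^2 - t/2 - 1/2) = t + 1/2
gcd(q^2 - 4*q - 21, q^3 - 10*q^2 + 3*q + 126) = q^2 - 4*q - 21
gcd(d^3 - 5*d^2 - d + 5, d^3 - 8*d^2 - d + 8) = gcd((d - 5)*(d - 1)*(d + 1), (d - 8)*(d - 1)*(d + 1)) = d^2 - 1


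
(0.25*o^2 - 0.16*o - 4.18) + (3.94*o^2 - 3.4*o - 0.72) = 4.19*o^2 - 3.56*o - 4.9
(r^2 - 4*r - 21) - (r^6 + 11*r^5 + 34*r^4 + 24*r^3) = -r^6 - 11*r^5 - 34*r^4 - 24*r^3 + r^2 - 4*r - 21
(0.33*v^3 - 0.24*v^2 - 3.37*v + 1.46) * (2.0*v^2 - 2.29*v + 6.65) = 0.66*v^5 - 1.2357*v^4 - 3.9959*v^3 + 9.0413*v^2 - 25.7539*v + 9.709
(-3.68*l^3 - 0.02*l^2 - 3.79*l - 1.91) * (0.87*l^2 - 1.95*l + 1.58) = -3.2016*l^5 + 7.1586*l^4 - 9.0727*l^3 + 5.6972*l^2 - 2.2637*l - 3.0178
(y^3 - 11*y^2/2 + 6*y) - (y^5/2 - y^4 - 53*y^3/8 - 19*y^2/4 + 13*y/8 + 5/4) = -y^5/2 + y^4 + 61*y^3/8 - 3*y^2/4 + 35*y/8 - 5/4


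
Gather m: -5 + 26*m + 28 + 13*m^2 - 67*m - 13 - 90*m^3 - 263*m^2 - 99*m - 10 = -90*m^3 - 250*m^2 - 140*m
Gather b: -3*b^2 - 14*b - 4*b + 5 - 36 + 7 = -3*b^2 - 18*b - 24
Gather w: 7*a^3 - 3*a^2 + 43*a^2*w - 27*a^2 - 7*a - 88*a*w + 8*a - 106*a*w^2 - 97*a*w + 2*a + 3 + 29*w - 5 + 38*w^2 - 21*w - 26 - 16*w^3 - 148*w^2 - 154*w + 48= 7*a^3 - 30*a^2 + 3*a - 16*w^3 + w^2*(-106*a - 110) + w*(43*a^2 - 185*a - 146) + 20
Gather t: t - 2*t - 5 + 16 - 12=-t - 1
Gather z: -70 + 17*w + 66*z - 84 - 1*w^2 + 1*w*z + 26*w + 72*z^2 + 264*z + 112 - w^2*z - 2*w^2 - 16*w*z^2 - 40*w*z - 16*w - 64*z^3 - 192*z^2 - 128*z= -3*w^2 + 27*w - 64*z^3 + z^2*(-16*w - 120) + z*(-w^2 - 39*w + 202) - 42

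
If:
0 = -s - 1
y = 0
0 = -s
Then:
No Solution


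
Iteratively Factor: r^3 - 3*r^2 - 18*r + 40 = (r - 5)*(r^2 + 2*r - 8) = (r - 5)*(r - 2)*(r + 4)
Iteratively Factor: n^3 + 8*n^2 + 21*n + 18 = (n + 3)*(n^2 + 5*n + 6) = (n + 3)^2*(n + 2)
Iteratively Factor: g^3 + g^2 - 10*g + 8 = (g + 4)*(g^2 - 3*g + 2) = (g - 1)*(g + 4)*(g - 2)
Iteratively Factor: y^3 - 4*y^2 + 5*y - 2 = (y - 1)*(y^2 - 3*y + 2) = (y - 2)*(y - 1)*(y - 1)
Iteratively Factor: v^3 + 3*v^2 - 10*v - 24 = (v + 2)*(v^2 + v - 12) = (v + 2)*(v + 4)*(v - 3)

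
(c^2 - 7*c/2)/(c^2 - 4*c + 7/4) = 2*c/(2*c - 1)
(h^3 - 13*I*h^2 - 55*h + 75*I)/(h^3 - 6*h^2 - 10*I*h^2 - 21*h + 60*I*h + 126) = (h^2 - 10*I*h - 25)/(h^2 - h*(6 + 7*I) + 42*I)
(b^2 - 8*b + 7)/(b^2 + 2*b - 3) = (b - 7)/(b + 3)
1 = 1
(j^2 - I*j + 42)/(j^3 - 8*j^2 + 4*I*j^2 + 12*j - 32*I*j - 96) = (j - 7*I)/(j^2 - 2*j*(4 + I) + 16*I)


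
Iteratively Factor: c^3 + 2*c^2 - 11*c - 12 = (c + 1)*(c^2 + c - 12) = (c + 1)*(c + 4)*(c - 3)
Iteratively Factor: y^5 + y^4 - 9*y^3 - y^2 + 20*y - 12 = (y - 1)*(y^4 + 2*y^3 - 7*y^2 - 8*y + 12) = (y - 1)*(y + 3)*(y^3 - y^2 - 4*y + 4) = (y - 2)*(y - 1)*(y + 3)*(y^2 + y - 2) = (y - 2)*(y - 1)^2*(y + 3)*(y + 2)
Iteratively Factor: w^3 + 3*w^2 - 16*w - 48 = (w - 4)*(w^2 + 7*w + 12) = (w - 4)*(w + 4)*(w + 3)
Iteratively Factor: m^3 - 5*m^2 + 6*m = (m)*(m^2 - 5*m + 6) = m*(m - 2)*(m - 3)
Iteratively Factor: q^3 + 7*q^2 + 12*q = (q + 4)*(q^2 + 3*q) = (q + 3)*(q + 4)*(q)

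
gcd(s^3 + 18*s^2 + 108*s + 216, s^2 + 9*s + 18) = s + 6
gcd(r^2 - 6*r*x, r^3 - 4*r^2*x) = r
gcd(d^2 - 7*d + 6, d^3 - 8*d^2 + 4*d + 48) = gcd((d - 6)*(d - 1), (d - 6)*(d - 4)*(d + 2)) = d - 6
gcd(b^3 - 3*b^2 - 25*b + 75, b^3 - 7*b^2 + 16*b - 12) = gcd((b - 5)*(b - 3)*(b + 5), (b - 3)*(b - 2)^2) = b - 3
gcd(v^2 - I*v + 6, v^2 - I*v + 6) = v^2 - I*v + 6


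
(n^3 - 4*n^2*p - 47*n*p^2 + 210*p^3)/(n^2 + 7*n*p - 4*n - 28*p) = (n^2 - 11*n*p + 30*p^2)/(n - 4)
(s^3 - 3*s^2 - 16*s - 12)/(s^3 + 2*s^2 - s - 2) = (s - 6)/(s - 1)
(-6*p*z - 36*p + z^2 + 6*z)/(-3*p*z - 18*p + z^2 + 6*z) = (-6*p + z)/(-3*p + z)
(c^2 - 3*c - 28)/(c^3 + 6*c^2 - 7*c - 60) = (c - 7)/(c^2 + 2*c - 15)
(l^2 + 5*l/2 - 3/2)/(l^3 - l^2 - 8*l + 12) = (l - 1/2)/(l^2 - 4*l + 4)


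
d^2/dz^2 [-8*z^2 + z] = -16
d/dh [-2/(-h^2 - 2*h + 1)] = 4*(-h - 1)/(h^2 + 2*h - 1)^2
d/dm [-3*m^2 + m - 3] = 1 - 6*m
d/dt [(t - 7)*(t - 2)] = 2*t - 9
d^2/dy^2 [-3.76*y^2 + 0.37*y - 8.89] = -7.52000000000000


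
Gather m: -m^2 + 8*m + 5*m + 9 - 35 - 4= -m^2 + 13*m - 30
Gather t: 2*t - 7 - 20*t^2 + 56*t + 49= -20*t^2 + 58*t + 42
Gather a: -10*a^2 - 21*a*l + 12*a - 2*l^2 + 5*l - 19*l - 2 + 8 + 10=-10*a^2 + a*(12 - 21*l) - 2*l^2 - 14*l + 16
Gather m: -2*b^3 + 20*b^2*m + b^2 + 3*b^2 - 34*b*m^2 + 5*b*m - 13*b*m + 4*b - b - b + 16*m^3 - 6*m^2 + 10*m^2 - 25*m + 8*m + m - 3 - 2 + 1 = -2*b^3 + 4*b^2 + 2*b + 16*m^3 + m^2*(4 - 34*b) + m*(20*b^2 - 8*b - 16) - 4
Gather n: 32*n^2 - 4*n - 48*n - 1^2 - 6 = 32*n^2 - 52*n - 7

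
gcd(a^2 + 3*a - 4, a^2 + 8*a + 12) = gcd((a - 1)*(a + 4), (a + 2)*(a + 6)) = 1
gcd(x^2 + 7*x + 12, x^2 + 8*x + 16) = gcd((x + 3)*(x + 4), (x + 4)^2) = x + 4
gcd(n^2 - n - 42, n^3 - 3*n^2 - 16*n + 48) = 1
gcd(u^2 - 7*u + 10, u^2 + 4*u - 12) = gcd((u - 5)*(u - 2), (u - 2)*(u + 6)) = u - 2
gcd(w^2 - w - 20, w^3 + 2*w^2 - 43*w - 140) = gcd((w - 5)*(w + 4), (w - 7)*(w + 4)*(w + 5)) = w + 4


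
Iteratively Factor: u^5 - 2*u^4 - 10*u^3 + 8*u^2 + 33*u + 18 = (u - 3)*(u^4 + u^3 - 7*u^2 - 13*u - 6) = (u - 3)^2*(u^3 + 4*u^2 + 5*u + 2) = (u - 3)^2*(u + 1)*(u^2 + 3*u + 2) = (u - 3)^2*(u + 1)^2*(u + 2)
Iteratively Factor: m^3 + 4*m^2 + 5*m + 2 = (m + 2)*(m^2 + 2*m + 1) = (m + 1)*(m + 2)*(m + 1)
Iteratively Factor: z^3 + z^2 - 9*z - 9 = (z + 3)*(z^2 - 2*z - 3) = (z + 1)*(z + 3)*(z - 3)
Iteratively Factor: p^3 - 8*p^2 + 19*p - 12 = (p - 3)*(p^2 - 5*p + 4) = (p - 4)*(p - 3)*(p - 1)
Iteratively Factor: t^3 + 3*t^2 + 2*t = (t)*(t^2 + 3*t + 2) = t*(t + 1)*(t + 2)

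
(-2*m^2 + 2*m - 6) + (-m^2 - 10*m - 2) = -3*m^2 - 8*m - 8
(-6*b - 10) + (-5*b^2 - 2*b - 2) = -5*b^2 - 8*b - 12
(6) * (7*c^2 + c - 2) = 42*c^2 + 6*c - 12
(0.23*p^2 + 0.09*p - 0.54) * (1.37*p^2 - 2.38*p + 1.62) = 0.3151*p^4 - 0.4241*p^3 - 0.5814*p^2 + 1.431*p - 0.8748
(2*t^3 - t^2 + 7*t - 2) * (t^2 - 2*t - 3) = 2*t^5 - 5*t^4 + 3*t^3 - 13*t^2 - 17*t + 6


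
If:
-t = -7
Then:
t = 7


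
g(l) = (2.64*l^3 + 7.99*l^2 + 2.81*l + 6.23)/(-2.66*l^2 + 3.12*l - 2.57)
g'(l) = (5.32*l - 3.12)*(2.64*l^3 + 7.99*l^2 + 2.81*l + 6.23)/(-2.66*l^2 + 3.12*l - 2.57)^2 + (7.92*l^2 + 15.98*l + 2.81)/(-2.66*l^2 + 3.12*l - 2.57) = (-7.0224*l^4 + 16.4736*l^3 + 12.049*l^2 - 7.92499999999999*l - 26.6593)/(7.0756*l^4 - 16.5984*l^3 + 23.4068*l^2 - 16.0368*l + 6.6049)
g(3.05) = -9.22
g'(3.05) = -0.25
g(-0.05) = -2.24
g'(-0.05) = -3.51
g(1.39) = -9.68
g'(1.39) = 0.32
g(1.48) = -9.65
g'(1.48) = 0.54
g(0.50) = -5.95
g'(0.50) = -9.26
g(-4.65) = 1.33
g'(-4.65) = -0.84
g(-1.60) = -0.79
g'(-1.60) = -0.47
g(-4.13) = 0.91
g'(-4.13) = -0.81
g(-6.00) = 2.51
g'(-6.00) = -0.89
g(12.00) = -16.52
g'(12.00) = -0.95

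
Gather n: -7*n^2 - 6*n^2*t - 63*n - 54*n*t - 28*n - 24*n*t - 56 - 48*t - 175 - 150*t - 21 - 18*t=n^2*(-6*t - 7) + n*(-78*t - 91) - 216*t - 252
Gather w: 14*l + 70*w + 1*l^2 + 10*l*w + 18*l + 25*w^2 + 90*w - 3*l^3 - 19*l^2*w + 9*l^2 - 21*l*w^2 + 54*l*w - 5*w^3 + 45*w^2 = -3*l^3 + 10*l^2 + 32*l - 5*w^3 + w^2*(70 - 21*l) + w*(-19*l^2 + 64*l + 160)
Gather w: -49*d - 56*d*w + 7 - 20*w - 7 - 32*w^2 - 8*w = -49*d - 32*w^2 + w*(-56*d - 28)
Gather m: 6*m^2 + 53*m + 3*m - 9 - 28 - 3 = 6*m^2 + 56*m - 40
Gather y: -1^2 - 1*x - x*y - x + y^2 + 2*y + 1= -2*x + y^2 + y*(2 - x)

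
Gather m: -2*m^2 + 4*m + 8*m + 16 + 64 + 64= -2*m^2 + 12*m + 144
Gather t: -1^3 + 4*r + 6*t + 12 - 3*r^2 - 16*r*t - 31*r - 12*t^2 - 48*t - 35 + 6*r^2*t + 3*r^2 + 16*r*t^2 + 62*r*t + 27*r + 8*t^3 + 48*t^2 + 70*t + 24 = 8*t^3 + t^2*(16*r + 36) + t*(6*r^2 + 46*r + 28)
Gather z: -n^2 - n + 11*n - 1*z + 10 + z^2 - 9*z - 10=-n^2 + 10*n + z^2 - 10*z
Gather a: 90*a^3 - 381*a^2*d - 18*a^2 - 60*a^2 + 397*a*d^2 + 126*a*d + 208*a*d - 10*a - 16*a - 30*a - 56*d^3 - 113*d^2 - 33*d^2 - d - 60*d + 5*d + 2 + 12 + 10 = 90*a^3 + a^2*(-381*d - 78) + a*(397*d^2 + 334*d - 56) - 56*d^3 - 146*d^2 - 56*d + 24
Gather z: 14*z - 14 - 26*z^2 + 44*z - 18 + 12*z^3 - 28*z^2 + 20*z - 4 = 12*z^3 - 54*z^2 + 78*z - 36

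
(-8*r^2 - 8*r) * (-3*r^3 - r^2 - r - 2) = 24*r^5 + 32*r^4 + 16*r^3 + 24*r^2 + 16*r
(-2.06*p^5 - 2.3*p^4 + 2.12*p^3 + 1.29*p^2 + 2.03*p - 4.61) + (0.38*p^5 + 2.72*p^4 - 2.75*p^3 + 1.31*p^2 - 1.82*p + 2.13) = -1.68*p^5 + 0.42*p^4 - 0.63*p^3 + 2.6*p^2 + 0.21*p - 2.48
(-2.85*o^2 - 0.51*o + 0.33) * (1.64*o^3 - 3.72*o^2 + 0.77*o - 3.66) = -4.674*o^5 + 9.7656*o^4 + 0.2439*o^3 + 8.8107*o^2 + 2.1207*o - 1.2078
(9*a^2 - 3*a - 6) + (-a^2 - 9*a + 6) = 8*a^2 - 12*a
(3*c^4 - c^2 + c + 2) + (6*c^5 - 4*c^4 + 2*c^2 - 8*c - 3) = 6*c^5 - c^4 + c^2 - 7*c - 1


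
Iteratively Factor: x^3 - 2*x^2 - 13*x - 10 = (x + 1)*(x^2 - 3*x - 10) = (x + 1)*(x + 2)*(x - 5)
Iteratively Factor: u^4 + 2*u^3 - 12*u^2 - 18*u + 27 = (u - 1)*(u^3 + 3*u^2 - 9*u - 27) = (u - 1)*(u + 3)*(u^2 - 9) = (u - 1)*(u + 3)^2*(u - 3)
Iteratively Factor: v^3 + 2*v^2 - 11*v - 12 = (v - 3)*(v^2 + 5*v + 4) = (v - 3)*(v + 4)*(v + 1)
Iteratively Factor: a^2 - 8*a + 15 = (a - 5)*(a - 3)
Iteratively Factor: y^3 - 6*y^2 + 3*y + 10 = (y - 2)*(y^2 - 4*y - 5) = (y - 2)*(y + 1)*(y - 5)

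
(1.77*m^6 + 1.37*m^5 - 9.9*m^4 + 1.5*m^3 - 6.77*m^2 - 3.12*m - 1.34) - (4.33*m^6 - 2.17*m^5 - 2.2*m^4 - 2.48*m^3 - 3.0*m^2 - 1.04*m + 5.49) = -2.56*m^6 + 3.54*m^5 - 7.7*m^4 + 3.98*m^3 - 3.77*m^2 - 2.08*m - 6.83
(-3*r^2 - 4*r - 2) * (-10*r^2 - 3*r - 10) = 30*r^4 + 49*r^3 + 62*r^2 + 46*r + 20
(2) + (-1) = 1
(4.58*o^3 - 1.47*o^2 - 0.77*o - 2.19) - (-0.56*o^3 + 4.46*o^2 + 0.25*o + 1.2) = 5.14*o^3 - 5.93*o^2 - 1.02*o - 3.39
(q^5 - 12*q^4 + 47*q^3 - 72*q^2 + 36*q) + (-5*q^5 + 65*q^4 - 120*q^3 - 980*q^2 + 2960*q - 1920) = -4*q^5 + 53*q^4 - 73*q^3 - 1052*q^2 + 2996*q - 1920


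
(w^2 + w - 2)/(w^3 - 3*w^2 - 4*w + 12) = (w - 1)/(w^2 - 5*w + 6)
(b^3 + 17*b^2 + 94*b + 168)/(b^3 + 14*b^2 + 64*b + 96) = (b + 7)/(b + 4)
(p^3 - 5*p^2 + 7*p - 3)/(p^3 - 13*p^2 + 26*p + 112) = (p^3 - 5*p^2 + 7*p - 3)/(p^3 - 13*p^2 + 26*p + 112)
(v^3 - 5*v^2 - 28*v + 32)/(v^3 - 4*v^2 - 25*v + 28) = (v - 8)/(v - 7)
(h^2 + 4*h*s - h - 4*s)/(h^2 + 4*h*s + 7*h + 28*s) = (h - 1)/(h + 7)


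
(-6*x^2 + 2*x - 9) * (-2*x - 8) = 12*x^3 + 44*x^2 + 2*x + 72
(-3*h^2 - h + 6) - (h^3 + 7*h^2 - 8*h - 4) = -h^3 - 10*h^2 + 7*h + 10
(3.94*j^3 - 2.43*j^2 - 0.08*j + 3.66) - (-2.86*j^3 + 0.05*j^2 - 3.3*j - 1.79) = 6.8*j^3 - 2.48*j^2 + 3.22*j + 5.45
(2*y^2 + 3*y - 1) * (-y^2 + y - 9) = -2*y^4 - y^3 - 14*y^2 - 28*y + 9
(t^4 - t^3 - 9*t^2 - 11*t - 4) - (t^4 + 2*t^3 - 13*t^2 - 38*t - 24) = -3*t^3 + 4*t^2 + 27*t + 20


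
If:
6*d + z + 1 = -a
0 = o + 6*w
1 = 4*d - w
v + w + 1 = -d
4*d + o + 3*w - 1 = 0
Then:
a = -z - 5/2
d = 1/4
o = 0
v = -5/4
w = 0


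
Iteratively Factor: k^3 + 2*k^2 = (k)*(k^2 + 2*k) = k*(k + 2)*(k)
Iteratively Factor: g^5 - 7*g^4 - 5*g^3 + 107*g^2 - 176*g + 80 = (g - 4)*(g^4 - 3*g^3 - 17*g^2 + 39*g - 20) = (g - 4)*(g - 1)*(g^3 - 2*g^2 - 19*g + 20) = (g - 5)*(g - 4)*(g - 1)*(g^2 + 3*g - 4) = (g - 5)*(g - 4)*(g - 1)^2*(g + 4)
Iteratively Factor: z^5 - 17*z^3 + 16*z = (z + 4)*(z^4 - 4*z^3 - z^2 + 4*z) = (z - 4)*(z + 4)*(z^3 - z) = z*(z - 4)*(z + 4)*(z^2 - 1) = z*(z - 4)*(z + 1)*(z + 4)*(z - 1)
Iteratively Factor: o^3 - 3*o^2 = (o)*(o^2 - 3*o) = o^2*(o - 3)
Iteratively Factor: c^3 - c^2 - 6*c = (c - 3)*(c^2 + 2*c) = c*(c - 3)*(c + 2)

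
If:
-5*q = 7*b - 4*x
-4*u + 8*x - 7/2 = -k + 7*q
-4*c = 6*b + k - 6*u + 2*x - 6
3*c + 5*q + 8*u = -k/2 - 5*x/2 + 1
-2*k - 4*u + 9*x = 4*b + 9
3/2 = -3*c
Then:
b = -2753/4182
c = -1/2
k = 6553/2091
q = 6803/4182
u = -2458/2091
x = 1843/2091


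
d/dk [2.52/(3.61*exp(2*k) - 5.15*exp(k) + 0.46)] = (12.978 - 18.1944*exp(k))*exp(k)/(3.61*exp(2*k) - 5.15*exp(k) + 0.46)^2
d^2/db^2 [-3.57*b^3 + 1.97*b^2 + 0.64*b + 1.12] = 3.94 - 21.42*b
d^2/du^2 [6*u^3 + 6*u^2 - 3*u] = 36*u + 12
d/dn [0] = 0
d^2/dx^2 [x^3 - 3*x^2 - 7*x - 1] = 6*x - 6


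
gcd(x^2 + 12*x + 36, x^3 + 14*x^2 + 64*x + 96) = x + 6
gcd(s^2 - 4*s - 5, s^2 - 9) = 1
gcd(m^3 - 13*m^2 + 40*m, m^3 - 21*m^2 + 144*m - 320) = m^2 - 13*m + 40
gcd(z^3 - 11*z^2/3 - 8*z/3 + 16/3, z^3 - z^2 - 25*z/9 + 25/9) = z - 1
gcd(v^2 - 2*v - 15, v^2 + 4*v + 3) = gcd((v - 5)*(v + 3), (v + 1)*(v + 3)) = v + 3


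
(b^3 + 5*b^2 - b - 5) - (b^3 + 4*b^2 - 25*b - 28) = b^2 + 24*b + 23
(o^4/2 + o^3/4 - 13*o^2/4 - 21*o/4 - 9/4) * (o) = o^5/2 + o^4/4 - 13*o^3/4 - 21*o^2/4 - 9*o/4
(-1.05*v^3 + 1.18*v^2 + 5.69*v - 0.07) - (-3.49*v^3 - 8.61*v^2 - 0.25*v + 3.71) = 2.44*v^3 + 9.79*v^2 + 5.94*v - 3.78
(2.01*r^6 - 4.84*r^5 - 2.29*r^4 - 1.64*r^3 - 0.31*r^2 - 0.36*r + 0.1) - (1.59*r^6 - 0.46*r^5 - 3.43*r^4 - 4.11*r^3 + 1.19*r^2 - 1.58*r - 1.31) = 0.42*r^6 - 4.38*r^5 + 1.14*r^4 + 2.47*r^3 - 1.5*r^2 + 1.22*r + 1.41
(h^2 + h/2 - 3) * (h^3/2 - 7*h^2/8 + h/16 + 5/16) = h^5/2 - 5*h^4/8 - 15*h^3/8 + 95*h^2/32 - h/32 - 15/16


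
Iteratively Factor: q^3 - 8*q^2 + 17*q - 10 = (q - 1)*(q^2 - 7*q + 10) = (q - 5)*(q - 1)*(q - 2)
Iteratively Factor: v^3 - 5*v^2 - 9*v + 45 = (v - 3)*(v^2 - 2*v - 15) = (v - 5)*(v - 3)*(v + 3)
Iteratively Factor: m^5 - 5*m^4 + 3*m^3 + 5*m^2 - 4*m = (m - 1)*(m^4 - 4*m^3 - m^2 + 4*m) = (m - 1)^2*(m^3 - 3*m^2 - 4*m) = (m - 4)*(m - 1)^2*(m^2 + m) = m*(m - 4)*(m - 1)^2*(m + 1)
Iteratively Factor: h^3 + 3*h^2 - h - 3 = (h + 1)*(h^2 + 2*h - 3) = (h + 1)*(h + 3)*(h - 1)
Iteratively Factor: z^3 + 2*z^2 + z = (z)*(z^2 + 2*z + 1) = z*(z + 1)*(z + 1)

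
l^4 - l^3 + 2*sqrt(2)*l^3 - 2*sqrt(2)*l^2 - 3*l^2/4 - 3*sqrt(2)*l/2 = l*(l - 3/2)*(l + 1/2)*(l + 2*sqrt(2))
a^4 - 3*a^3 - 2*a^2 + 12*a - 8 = (a - 2)^2*(a - 1)*(a + 2)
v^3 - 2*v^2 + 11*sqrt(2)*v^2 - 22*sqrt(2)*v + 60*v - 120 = (v - 2)*(v + 5*sqrt(2))*(v + 6*sqrt(2))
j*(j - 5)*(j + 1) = j^3 - 4*j^2 - 5*j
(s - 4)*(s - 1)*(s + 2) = s^3 - 3*s^2 - 6*s + 8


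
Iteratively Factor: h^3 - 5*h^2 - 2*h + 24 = (h + 2)*(h^2 - 7*h + 12) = (h - 3)*(h + 2)*(h - 4)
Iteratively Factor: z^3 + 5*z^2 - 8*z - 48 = (z - 3)*(z^2 + 8*z + 16) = (z - 3)*(z + 4)*(z + 4)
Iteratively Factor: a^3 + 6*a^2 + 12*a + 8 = (a + 2)*(a^2 + 4*a + 4) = (a + 2)^2*(a + 2)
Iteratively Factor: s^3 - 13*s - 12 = (s - 4)*(s^2 + 4*s + 3) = (s - 4)*(s + 1)*(s + 3)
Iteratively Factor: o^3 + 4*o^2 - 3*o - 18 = (o + 3)*(o^2 + o - 6) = (o - 2)*(o + 3)*(o + 3)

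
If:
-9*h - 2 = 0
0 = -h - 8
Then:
No Solution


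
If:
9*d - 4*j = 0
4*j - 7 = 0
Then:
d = 7/9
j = 7/4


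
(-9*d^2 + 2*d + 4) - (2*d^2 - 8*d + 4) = -11*d^2 + 10*d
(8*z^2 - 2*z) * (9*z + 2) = 72*z^3 - 2*z^2 - 4*z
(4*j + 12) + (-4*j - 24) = -12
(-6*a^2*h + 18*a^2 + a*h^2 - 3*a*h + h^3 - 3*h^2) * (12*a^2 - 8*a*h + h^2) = -72*a^4*h + 216*a^4 + 60*a^3*h^2 - 180*a^3*h - 2*a^2*h^3 + 6*a^2*h^2 - 7*a*h^4 + 21*a*h^3 + h^5 - 3*h^4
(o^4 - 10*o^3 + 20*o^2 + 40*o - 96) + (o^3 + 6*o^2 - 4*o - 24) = o^4 - 9*o^3 + 26*o^2 + 36*o - 120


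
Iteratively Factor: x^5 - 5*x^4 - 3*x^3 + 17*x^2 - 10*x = (x + 2)*(x^4 - 7*x^3 + 11*x^2 - 5*x) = (x - 5)*(x + 2)*(x^3 - 2*x^2 + x) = (x - 5)*(x - 1)*(x + 2)*(x^2 - x) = (x - 5)*(x - 1)^2*(x + 2)*(x)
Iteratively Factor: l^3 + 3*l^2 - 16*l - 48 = (l + 4)*(l^2 - l - 12) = (l - 4)*(l + 4)*(l + 3)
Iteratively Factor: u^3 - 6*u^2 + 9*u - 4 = (u - 1)*(u^2 - 5*u + 4) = (u - 1)^2*(u - 4)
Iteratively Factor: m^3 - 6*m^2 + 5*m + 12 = (m + 1)*(m^2 - 7*m + 12) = (m - 4)*(m + 1)*(m - 3)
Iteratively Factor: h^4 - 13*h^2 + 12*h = (h - 1)*(h^3 + h^2 - 12*h) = (h - 1)*(h + 4)*(h^2 - 3*h) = (h - 3)*(h - 1)*(h + 4)*(h)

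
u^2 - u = u*(u - 1)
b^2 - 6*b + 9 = (b - 3)^2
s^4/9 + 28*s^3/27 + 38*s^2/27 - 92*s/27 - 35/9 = (s/3 + 1/3)*(s/3 + 1)*(s - 5/3)*(s + 7)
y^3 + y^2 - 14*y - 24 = (y - 4)*(y + 2)*(y + 3)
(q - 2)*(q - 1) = q^2 - 3*q + 2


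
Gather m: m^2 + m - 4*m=m^2 - 3*m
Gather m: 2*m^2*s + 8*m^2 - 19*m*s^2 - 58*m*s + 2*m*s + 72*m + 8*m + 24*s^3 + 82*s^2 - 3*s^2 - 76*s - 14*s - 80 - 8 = m^2*(2*s + 8) + m*(-19*s^2 - 56*s + 80) + 24*s^3 + 79*s^2 - 90*s - 88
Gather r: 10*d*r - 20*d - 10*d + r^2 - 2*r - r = -30*d + r^2 + r*(10*d - 3)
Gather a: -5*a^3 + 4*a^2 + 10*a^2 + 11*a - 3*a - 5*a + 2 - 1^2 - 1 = -5*a^3 + 14*a^2 + 3*a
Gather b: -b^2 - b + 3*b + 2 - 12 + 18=-b^2 + 2*b + 8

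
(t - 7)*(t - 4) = t^2 - 11*t + 28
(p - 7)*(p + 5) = p^2 - 2*p - 35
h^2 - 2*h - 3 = (h - 3)*(h + 1)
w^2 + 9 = (w - 3*I)*(w + 3*I)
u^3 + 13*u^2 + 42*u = u*(u + 6)*(u + 7)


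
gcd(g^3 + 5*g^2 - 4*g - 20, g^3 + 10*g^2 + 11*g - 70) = g^2 + 3*g - 10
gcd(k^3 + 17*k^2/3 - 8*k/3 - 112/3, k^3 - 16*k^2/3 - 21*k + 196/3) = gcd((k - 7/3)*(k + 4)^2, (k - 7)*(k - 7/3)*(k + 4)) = k^2 + 5*k/3 - 28/3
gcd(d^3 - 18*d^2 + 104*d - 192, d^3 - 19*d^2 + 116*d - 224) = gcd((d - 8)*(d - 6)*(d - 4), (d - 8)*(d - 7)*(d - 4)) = d^2 - 12*d + 32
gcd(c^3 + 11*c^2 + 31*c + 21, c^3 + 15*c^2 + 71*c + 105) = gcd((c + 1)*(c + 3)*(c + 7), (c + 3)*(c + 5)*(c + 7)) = c^2 + 10*c + 21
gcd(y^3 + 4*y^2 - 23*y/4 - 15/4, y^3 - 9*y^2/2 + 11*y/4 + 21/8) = y^2 - y - 3/4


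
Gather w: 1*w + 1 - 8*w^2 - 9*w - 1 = -8*w^2 - 8*w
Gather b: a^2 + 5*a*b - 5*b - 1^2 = a^2 + b*(5*a - 5) - 1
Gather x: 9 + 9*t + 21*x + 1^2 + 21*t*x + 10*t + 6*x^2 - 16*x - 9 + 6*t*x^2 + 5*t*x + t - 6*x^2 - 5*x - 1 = 6*t*x^2 + 26*t*x + 20*t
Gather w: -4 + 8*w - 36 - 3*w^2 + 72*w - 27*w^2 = -30*w^2 + 80*w - 40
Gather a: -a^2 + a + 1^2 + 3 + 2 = -a^2 + a + 6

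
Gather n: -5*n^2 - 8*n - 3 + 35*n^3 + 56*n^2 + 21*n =35*n^3 + 51*n^2 + 13*n - 3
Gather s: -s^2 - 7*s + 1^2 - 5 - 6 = -s^2 - 7*s - 10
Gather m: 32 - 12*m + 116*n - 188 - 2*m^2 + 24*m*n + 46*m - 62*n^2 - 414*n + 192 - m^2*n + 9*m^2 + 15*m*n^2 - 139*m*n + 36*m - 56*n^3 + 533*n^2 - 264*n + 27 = m^2*(7 - n) + m*(15*n^2 - 115*n + 70) - 56*n^3 + 471*n^2 - 562*n + 63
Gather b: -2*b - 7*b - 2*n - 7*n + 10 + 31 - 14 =-9*b - 9*n + 27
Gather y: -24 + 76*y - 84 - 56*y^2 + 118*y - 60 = -56*y^2 + 194*y - 168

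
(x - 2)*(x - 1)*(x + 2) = x^3 - x^2 - 4*x + 4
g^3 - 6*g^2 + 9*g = g*(g - 3)^2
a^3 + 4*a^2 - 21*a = a*(a - 3)*(a + 7)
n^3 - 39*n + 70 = (n - 5)*(n - 2)*(n + 7)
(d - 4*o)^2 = d^2 - 8*d*o + 16*o^2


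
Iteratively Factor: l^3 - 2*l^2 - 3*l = (l)*(l^2 - 2*l - 3) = l*(l + 1)*(l - 3)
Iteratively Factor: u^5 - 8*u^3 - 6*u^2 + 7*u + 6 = (u + 1)*(u^4 - u^3 - 7*u^2 + u + 6) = (u - 3)*(u + 1)*(u^3 + 2*u^2 - u - 2) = (u - 3)*(u + 1)^2*(u^2 + u - 2) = (u - 3)*(u - 1)*(u + 1)^2*(u + 2)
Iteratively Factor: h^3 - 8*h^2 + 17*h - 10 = (h - 2)*(h^2 - 6*h + 5) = (h - 5)*(h - 2)*(h - 1)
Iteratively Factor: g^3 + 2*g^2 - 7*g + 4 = (g + 4)*(g^2 - 2*g + 1) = (g - 1)*(g + 4)*(g - 1)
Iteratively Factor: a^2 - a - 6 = (a + 2)*(a - 3)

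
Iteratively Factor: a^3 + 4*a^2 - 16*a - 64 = (a + 4)*(a^2 - 16) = (a - 4)*(a + 4)*(a + 4)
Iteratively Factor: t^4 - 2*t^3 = (t - 2)*(t^3) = t*(t - 2)*(t^2) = t^2*(t - 2)*(t)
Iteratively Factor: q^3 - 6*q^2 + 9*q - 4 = (q - 1)*(q^2 - 5*q + 4) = (q - 4)*(q - 1)*(q - 1)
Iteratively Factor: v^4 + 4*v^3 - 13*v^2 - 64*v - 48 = (v + 3)*(v^3 + v^2 - 16*v - 16) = (v + 1)*(v + 3)*(v^2 - 16) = (v + 1)*(v + 3)*(v + 4)*(v - 4)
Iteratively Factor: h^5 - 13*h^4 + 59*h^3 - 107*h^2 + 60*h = (h - 3)*(h^4 - 10*h^3 + 29*h^2 - 20*h) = (h - 5)*(h - 3)*(h^3 - 5*h^2 + 4*h) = (h - 5)*(h - 3)*(h - 1)*(h^2 - 4*h) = (h - 5)*(h - 4)*(h - 3)*(h - 1)*(h)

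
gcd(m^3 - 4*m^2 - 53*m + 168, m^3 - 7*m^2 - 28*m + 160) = m - 8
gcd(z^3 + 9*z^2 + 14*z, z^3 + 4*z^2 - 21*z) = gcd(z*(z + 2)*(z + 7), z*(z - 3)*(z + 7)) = z^2 + 7*z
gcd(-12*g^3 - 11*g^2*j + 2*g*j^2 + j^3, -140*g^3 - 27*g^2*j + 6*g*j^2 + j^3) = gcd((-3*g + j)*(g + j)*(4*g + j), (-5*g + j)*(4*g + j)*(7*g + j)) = 4*g + j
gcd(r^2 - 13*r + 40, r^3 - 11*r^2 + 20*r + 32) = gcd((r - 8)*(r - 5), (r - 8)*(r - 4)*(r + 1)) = r - 8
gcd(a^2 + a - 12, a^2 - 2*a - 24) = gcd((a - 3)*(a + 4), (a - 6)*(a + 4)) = a + 4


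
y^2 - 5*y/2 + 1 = (y - 2)*(y - 1/2)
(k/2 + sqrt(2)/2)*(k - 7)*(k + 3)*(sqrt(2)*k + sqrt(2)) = sqrt(2)*k^4/2 - 3*sqrt(2)*k^3/2 + k^3 - 25*sqrt(2)*k^2/2 - 3*k^2 - 25*k - 21*sqrt(2)*k/2 - 21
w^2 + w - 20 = (w - 4)*(w + 5)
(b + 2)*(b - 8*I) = b^2 + 2*b - 8*I*b - 16*I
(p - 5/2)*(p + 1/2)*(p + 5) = p^3 + 3*p^2 - 45*p/4 - 25/4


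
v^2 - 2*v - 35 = (v - 7)*(v + 5)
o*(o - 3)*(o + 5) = o^3 + 2*o^2 - 15*o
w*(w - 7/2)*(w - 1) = w^3 - 9*w^2/2 + 7*w/2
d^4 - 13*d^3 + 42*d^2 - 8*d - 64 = (d - 8)*(d - 4)*(d - 2)*(d + 1)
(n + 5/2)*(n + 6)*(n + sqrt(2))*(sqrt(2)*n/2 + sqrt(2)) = sqrt(2)*n^4/2 + n^3 + 21*sqrt(2)*n^3/4 + 21*n^2/2 + 16*sqrt(2)*n^2 + 15*sqrt(2)*n + 32*n + 30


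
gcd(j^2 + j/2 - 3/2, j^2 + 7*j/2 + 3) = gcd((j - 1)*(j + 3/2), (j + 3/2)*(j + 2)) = j + 3/2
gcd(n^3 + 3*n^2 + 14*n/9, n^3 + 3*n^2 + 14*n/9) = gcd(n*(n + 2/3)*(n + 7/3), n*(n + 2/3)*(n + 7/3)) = n^3 + 3*n^2 + 14*n/9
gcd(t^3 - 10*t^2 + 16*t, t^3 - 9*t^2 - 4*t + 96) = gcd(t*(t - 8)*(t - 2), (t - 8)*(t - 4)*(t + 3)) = t - 8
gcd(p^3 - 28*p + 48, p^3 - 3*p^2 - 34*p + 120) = p^2 + 2*p - 24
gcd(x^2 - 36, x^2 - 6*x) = x - 6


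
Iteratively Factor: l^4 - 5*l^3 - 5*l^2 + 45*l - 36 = (l - 4)*(l^3 - l^2 - 9*l + 9) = (l - 4)*(l + 3)*(l^2 - 4*l + 3) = (l - 4)*(l - 1)*(l + 3)*(l - 3)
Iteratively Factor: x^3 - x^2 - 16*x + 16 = (x - 4)*(x^2 + 3*x - 4) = (x - 4)*(x - 1)*(x + 4)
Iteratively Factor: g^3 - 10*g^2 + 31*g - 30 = (g - 5)*(g^2 - 5*g + 6) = (g - 5)*(g - 2)*(g - 3)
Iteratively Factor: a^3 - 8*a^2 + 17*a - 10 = (a - 5)*(a^2 - 3*a + 2) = (a - 5)*(a - 2)*(a - 1)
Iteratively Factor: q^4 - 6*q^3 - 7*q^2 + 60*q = (q + 3)*(q^3 - 9*q^2 + 20*q) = (q - 4)*(q + 3)*(q^2 - 5*q) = q*(q - 4)*(q + 3)*(q - 5)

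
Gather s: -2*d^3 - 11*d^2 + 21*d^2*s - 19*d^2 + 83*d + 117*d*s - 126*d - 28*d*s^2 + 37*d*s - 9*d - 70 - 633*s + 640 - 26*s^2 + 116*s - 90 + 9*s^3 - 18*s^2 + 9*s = -2*d^3 - 30*d^2 - 52*d + 9*s^3 + s^2*(-28*d - 44) + s*(21*d^2 + 154*d - 508) + 480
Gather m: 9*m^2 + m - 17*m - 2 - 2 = 9*m^2 - 16*m - 4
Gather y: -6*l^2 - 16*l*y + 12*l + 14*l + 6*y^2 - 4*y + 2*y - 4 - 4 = -6*l^2 + 26*l + 6*y^2 + y*(-16*l - 2) - 8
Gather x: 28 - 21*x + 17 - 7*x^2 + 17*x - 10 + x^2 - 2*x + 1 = -6*x^2 - 6*x + 36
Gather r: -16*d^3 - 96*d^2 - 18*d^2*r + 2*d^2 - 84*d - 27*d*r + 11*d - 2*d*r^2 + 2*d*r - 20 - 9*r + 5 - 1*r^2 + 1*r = -16*d^3 - 94*d^2 - 73*d + r^2*(-2*d - 1) + r*(-18*d^2 - 25*d - 8) - 15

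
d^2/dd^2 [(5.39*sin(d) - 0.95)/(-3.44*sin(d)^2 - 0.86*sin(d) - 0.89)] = (63.7831039999999*sin(d)^5 - 60.913456*sin(d)^4 - 235.009792*sin(d)^3 + 74.257474*sin(d)^2 + 120.871573*sin(d) + 3.839212)/(3.44*sin(d)^2 + 0.86*sin(d) + 0.89)^3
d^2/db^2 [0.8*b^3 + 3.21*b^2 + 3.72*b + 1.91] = 4.8*b + 6.42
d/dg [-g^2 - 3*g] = -2*g - 3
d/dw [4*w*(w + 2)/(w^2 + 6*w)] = 16/(w^2 + 12*w + 36)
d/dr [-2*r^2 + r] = 1 - 4*r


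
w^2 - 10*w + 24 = (w - 6)*(w - 4)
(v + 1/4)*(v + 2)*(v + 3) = v^3 + 21*v^2/4 + 29*v/4 + 3/2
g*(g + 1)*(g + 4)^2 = g^4 + 9*g^3 + 24*g^2 + 16*g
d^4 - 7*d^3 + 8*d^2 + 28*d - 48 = (d - 4)*(d - 3)*(d - 2)*(d + 2)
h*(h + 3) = h^2 + 3*h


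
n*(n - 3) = n^2 - 3*n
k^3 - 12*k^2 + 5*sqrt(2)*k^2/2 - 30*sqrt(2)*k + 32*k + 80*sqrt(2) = (k - 8)*(k - 4)*(k + 5*sqrt(2)/2)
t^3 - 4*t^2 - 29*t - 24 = (t - 8)*(t + 1)*(t + 3)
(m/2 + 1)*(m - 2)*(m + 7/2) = m^3/2 + 7*m^2/4 - 2*m - 7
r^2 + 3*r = r*(r + 3)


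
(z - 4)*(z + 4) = z^2 - 16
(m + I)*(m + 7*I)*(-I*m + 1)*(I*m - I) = m^4 - m^3 + 9*I*m^3 - 15*m^2 - 9*I*m^2 + 15*m - 7*I*m + 7*I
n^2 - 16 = (n - 4)*(n + 4)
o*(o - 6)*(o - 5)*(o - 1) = o^4 - 12*o^3 + 41*o^2 - 30*o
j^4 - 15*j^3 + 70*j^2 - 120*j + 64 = (j - 8)*(j - 4)*(j - 2)*(j - 1)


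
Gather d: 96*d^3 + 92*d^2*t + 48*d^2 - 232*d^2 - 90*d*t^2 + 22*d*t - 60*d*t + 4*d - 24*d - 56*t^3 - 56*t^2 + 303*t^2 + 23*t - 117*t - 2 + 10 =96*d^3 + d^2*(92*t - 184) + d*(-90*t^2 - 38*t - 20) - 56*t^3 + 247*t^2 - 94*t + 8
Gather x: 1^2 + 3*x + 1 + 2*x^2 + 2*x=2*x^2 + 5*x + 2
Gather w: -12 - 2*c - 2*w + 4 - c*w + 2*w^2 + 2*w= -c*w - 2*c + 2*w^2 - 8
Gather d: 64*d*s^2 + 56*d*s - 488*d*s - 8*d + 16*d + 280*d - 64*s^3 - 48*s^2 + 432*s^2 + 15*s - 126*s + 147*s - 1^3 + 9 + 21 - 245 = d*(64*s^2 - 432*s + 288) - 64*s^3 + 384*s^2 + 36*s - 216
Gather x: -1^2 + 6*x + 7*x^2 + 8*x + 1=7*x^2 + 14*x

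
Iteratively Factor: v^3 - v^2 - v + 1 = (v + 1)*(v^2 - 2*v + 1) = (v - 1)*(v + 1)*(v - 1)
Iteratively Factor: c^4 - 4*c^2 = (c + 2)*(c^3 - 2*c^2) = (c - 2)*(c + 2)*(c^2) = c*(c - 2)*(c + 2)*(c)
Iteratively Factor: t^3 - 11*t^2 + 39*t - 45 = (t - 5)*(t^2 - 6*t + 9) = (t - 5)*(t - 3)*(t - 3)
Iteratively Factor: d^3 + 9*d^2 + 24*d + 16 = (d + 4)*(d^2 + 5*d + 4) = (d + 1)*(d + 4)*(d + 4)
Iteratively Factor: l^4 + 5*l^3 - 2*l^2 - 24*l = (l)*(l^3 + 5*l^2 - 2*l - 24) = l*(l + 3)*(l^2 + 2*l - 8) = l*(l + 3)*(l + 4)*(l - 2)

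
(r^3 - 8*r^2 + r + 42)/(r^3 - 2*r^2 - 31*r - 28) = (r^2 - r - 6)/(r^2 + 5*r + 4)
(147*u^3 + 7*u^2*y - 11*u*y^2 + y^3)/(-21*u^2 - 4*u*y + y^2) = -7*u + y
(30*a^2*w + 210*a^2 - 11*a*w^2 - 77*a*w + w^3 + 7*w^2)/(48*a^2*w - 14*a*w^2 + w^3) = (-5*a*w - 35*a + w^2 + 7*w)/(w*(-8*a + w))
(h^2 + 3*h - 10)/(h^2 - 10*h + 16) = (h + 5)/(h - 8)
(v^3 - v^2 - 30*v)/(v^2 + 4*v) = (v^2 - v - 30)/(v + 4)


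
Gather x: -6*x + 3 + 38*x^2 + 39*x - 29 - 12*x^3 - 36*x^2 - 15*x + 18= -12*x^3 + 2*x^2 + 18*x - 8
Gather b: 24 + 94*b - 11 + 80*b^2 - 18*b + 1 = 80*b^2 + 76*b + 14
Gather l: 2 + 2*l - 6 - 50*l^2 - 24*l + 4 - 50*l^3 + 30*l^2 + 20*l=-50*l^3 - 20*l^2 - 2*l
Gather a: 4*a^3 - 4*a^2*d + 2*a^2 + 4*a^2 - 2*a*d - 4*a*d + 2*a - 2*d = 4*a^3 + a^2*(6 - 4*d) + a*(2 - 6*d) - 2*d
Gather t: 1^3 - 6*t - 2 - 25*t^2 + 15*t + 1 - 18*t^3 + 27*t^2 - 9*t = -18*t^3 + 2*t^2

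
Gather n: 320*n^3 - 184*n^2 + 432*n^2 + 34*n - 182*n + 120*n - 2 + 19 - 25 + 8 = 320*n^3 + 248*n^2 - 28*n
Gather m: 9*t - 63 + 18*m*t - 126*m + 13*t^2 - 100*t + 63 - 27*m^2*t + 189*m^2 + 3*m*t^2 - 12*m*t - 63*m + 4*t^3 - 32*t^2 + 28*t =m^2*(189 - 27*t) + m*(3*t^2 + 6*t - 189) + 4*t^3 - 19*t^2 - 63*t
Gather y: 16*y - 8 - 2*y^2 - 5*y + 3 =-2*y^2 + 11*y - 5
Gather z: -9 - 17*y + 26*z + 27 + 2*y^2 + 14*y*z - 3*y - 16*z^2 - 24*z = 2*y^2 - 20*y - 16*z^2 + z*(14*y + 2) + 18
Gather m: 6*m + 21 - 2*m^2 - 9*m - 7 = -2*m^2 - 3*m + 14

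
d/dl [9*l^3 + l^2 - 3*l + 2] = 27*l^2 + 2*l - 3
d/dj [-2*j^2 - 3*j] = -4*j - 3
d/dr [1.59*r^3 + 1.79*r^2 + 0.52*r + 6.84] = 4.77*r^2 + 3.58*r + 0.52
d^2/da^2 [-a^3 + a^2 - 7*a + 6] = 2 - 6*a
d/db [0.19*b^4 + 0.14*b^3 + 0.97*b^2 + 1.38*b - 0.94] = 0.76*b^3 + 0.42*b^2 + 1.94*b + 1.38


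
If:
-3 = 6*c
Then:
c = -1/2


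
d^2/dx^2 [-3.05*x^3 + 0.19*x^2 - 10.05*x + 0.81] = 0.38 - 18.3*x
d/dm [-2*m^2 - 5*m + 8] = -4*m - 5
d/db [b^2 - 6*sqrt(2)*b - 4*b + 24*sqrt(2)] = 2*b - 6*sqrt(2) - 4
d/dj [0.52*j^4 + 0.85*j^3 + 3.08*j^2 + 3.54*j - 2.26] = 2.08*j^3 + 2.55*j^2 + 6.16*j + 3.54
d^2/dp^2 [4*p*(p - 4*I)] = 8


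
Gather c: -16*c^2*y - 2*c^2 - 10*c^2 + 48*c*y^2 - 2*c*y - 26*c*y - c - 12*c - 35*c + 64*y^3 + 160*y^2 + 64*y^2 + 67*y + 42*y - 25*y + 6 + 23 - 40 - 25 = c^2*(-16*y - 12) + c*(48*y^2 - 28*y - 48) + 64*y^3 + 224*y^2 + 84*y - 36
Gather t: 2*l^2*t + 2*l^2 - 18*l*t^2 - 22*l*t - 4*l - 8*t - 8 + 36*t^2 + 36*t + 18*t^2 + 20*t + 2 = 2*l^2 - 4*l + t^2*(54 - 18*l) + t*(2*l^2 - 22*l + 48) - 6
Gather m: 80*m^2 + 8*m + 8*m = 80*m^2 + 16*m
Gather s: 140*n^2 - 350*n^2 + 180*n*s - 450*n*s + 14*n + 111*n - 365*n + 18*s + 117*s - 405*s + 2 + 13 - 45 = -210*n^2 - 240*n + s*(-270*n - 270) - 30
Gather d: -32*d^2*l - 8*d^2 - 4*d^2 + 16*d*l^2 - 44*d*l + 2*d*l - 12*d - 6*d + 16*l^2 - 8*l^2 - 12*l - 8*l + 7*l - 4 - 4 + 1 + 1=d^2*(-32*l - 12) + d*(16*l^2 - 42*l - 18) + 8*l^2 - 13*l - 6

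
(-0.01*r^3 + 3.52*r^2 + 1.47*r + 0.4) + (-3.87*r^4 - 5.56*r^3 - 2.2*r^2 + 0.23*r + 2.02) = -3.87*r^4 - 5.57*r^3 + 1.32*r^2 + 1.7*r + 2.42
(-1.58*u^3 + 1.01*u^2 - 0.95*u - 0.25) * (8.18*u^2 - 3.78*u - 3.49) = -12.9244*u^5 + 14.2342*u^4 - 6.0746*u^3 - 1.9789*u^2 + 4.2605*u + 0.8725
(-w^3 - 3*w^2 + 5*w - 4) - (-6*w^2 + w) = -w^3 + 3*w^2 + 4*w - 4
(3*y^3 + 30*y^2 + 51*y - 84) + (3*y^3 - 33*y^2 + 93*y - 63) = 6*y^3 - 3*y^2 + 144*y - 147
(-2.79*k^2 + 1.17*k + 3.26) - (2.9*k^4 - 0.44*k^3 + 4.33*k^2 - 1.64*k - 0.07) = -2.9*k^4 + 0.44*k^3 - 7.12*k^2 + 2.81*k + 3.33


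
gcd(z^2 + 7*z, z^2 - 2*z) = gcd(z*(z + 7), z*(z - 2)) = z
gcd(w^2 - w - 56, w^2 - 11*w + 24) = w - 8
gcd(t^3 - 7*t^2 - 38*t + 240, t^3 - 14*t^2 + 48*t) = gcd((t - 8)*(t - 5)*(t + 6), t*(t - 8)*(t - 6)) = t - 8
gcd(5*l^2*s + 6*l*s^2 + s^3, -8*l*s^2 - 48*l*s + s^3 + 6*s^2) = s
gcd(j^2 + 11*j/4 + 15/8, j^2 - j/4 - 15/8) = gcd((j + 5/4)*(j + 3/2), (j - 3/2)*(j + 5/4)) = j + 5/4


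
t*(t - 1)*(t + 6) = t^3 + 5*t^2 - 6*t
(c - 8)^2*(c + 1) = c^3 - 15*c^2 + 48*c + 64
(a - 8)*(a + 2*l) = a^2 + 2*a*l - 8*a - 16*l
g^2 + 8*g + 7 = (g + 1)*(g + 7)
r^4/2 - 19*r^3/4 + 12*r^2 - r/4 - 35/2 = (r/2 + 1/2)*(r - 5)*(r - 7/2)*(r - 2)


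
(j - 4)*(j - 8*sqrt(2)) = j^2 - 8*sqrt(2)*j - 4*j + 32*sqrt(2)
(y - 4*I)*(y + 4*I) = y^2 + 16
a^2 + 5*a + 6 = (a + 2)*(a + 3)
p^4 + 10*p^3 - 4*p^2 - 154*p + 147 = (p - 3)*(p - 1)*(p + 7)^2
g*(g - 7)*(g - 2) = g^3 - 9*g^2 + 14*g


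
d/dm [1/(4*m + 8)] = -1/(4*(m + 2)^2)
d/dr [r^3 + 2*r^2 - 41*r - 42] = 3*r^2 + 4*r - 41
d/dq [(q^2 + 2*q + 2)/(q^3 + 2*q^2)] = (-q^3 - 4*q^2 - 10*q - 8)/(q^3*(q^2 + 4*q + 4))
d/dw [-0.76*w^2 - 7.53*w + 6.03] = -1.52*w - 7.53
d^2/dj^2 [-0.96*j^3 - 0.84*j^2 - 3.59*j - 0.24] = -5.76*j - 1.68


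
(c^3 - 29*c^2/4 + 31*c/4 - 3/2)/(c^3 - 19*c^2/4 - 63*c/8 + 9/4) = 2*(c - 1)/(2*c + 3)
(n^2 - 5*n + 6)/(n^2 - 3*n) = (n - 2)/n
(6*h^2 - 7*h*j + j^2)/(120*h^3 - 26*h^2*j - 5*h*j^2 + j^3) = (h - j)/(20*h^2 - h*j - j^2)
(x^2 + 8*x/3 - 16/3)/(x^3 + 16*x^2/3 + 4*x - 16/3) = (3*x - 4)/(3*x^2 + 4*x - 4)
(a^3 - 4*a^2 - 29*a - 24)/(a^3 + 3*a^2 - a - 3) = (a - 8)/(a - 1)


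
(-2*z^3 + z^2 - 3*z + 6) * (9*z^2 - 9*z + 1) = -18*z^5 + 27*z^4 - 38*z^3 + 82*z^2 - 57*z + 6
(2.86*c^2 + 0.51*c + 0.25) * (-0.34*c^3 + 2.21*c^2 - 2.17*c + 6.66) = -0.9724*c^5 + 6.1472*c^4 - 5.1641*c^3 + 18.4934*c^2 + 2.8541*c + 1.665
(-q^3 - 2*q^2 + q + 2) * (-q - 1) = q^4 + 3*q^3 + q^2 - 3*q - 2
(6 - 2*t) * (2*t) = -4*t^2 + 12*t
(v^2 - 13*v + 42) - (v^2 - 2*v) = 42 - 11*v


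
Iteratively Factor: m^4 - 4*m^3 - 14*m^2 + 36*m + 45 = (m + 3)*(m^3 - 7*m^2 + 7*m + 15) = (m - 5)*(m + 3)*(m^2 - 2*m - 3) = (m - 5)*(m - 3)*(m + 3)*(m + 1)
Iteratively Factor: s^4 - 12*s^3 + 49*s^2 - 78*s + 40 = (s - 4)*(s^3 - 8*s^2 + 17*s - 10) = (s - 4)*(s - 2)*(s^2 - 6*s + 5) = (s - 4)*(s - 2)*(s - 1)*(s - 5)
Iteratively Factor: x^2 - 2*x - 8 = (x - 4)*(x + 2)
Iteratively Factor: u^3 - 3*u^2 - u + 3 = (u + 1)*(u^2 - 4*u + 3) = (u - 1)*(u + 1)*(u - 3)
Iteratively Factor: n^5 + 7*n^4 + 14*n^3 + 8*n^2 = (n + 1)*(n^4 + 6*n^3 + 8*n^2) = (n + 1)*(n + 2)*(n^3 + 4*n^2) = (n + 1)*(n + 2)*(n + 4)*(n^2) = n*(n + 1)*(n + 2)*(n + 4)*(n)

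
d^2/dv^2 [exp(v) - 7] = exp(v)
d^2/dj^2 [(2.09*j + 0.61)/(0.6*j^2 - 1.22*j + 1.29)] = ((4.3676 - 7.524*j)*(0.6*j^2 - 1.22*j + 1.29) + (1.2*j - 1.22)*(2.09*j + 0.61)*(2.4*j - 2.44))/(0.6*j^2 - 1.22*j + 1.29)^3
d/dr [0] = 0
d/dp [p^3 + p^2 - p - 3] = 3*p^2 + 2*p - 1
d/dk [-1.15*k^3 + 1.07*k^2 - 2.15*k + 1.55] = -3.45*k^2 + 2.14*k - 2.15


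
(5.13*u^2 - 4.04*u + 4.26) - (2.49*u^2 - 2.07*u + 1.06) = 2.64*u^2 - 1.97*u + 3.2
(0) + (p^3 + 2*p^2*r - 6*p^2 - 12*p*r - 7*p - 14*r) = p^3 + 2*p^2*r - 6*p^2 - 12*p*r - 7*p - 14*r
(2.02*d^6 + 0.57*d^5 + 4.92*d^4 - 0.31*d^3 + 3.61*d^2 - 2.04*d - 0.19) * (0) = 0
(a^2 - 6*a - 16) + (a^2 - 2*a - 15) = 2*a^2 - 8*a - 31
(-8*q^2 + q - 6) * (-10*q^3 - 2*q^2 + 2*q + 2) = 80*q^5 + 6*q^4 + 42*q^3 - 2*q^2 - 10*q - 12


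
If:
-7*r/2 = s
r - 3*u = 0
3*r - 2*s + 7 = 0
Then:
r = -7/10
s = 49/20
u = -7/30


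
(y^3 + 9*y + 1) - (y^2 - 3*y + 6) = y^3 - y^2 + 12*y - 5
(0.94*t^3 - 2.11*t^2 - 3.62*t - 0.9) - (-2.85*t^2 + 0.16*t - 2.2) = 0.94*t^3 + 0.74*t^2 - 3.78*t + 1.3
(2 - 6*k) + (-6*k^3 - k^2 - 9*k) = -6*k^3 - k^2 - 15*k + 2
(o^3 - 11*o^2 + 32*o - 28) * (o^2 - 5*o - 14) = o^5 - 16*o^4 + 73*o^3 - 34*o^2 - 308*o + 392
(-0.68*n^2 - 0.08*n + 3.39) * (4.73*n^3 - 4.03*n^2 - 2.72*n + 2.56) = -3.2164*n^5 + 2.362*n^4 + 18.2067*n^3 - 15.1849*n^2 - 9.4256*n + 8.6784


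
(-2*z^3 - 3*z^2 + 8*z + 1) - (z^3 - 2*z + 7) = -3*z^3 - 3*z^2 + 10*z - 6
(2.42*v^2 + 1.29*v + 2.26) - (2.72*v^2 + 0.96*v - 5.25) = -0.3*v^2 + 0.33*v + 7.51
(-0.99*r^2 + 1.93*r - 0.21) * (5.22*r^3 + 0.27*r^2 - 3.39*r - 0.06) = -5.1678*r^5 + 9.8073*r^4 + 2.781*r^3 - 6.54*r^2 + 0.5961*r + 0.0126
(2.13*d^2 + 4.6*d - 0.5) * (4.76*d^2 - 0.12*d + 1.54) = 10.1388*d^4 + 21.6404*d^3 + 0.3482*d^2 + 7.144*d - 0.77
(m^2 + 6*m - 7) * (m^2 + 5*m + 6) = m^4 + 11*m^3 + 29*m^2 + m - 42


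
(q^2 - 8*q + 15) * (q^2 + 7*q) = q^4 - q^3 - 41*q^2 + 105*q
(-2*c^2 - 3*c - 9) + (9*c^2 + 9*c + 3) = 7*c^2 + 6*c - 6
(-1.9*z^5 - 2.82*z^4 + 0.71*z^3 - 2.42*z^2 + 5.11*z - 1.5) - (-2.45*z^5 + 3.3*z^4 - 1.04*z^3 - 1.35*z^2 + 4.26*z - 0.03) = 0.55*z^5 - 6.12*z^4 + 1.75*z^3 - 1.07*z^2 + 0.850000000000001*z - 1.47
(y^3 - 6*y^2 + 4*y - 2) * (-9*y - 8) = -9*y^4 + 46*y^3 + 12*y^2 - 14*y + 16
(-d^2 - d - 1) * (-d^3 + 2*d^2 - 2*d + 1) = d^5 - d^4 + d^3 - d^2 + d - 1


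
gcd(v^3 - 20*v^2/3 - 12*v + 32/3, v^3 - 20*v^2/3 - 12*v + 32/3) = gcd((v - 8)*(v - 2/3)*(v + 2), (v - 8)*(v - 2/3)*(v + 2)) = v^3 - 20*v^2/3 - 12*v + 32/3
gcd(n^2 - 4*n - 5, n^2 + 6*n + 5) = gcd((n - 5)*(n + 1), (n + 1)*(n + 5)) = n + 1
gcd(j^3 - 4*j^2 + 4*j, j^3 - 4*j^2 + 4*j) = j^3 - 4*j^2 + 4*j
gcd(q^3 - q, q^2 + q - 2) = q - 1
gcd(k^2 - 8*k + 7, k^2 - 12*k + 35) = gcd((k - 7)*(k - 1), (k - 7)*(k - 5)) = k - 7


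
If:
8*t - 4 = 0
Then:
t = 1/2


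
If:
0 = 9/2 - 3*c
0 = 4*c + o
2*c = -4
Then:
No Solution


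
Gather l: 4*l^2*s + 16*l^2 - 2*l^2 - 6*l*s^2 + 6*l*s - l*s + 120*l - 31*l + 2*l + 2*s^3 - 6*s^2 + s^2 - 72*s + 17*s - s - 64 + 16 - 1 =l^2*(4*s + 14) + l*(-6*s^2 + 5*s + 91) + 2*s^3 - 5*s^2 - 56*s - 49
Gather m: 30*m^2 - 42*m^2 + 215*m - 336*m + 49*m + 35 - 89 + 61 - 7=-12*m^2 - 72*m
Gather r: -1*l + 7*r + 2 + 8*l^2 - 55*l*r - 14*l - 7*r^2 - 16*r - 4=8*l^2 - 15*l - 7*r^2 + r*(-55*l - 9) - 2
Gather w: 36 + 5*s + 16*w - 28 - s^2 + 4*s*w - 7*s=-s^2 - 2*s + w*(4*s + 16) + 8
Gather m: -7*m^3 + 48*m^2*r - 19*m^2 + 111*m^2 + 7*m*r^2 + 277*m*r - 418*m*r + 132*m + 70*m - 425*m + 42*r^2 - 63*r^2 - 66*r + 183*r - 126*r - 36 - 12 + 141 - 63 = -7*m^3 + m^2*(48*r + 92) + m*(7*r^2 - 141*r - 223) - 21*r^2 - 9*r + 30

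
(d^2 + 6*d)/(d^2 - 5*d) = (d + 6)/(d - 5)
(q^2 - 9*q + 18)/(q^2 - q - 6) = (q - 6)/(q + 2)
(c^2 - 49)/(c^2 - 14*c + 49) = (c + 7)/(c - 7)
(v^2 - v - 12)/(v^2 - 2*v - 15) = (v - 4)/(v - 5)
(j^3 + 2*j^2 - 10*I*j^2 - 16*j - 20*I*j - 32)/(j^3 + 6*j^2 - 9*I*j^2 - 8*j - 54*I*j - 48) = (j^2 + 2*j*(1 - I) - 4*I)/(j^2 + j*(6 - I) - 6*I)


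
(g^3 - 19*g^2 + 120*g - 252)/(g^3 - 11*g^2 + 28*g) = (g^2 - 12*g + 36)/(g*(g - 4))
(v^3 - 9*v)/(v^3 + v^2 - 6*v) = (v - 3)/(v - 2)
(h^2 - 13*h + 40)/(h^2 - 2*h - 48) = (h - 5)/(h + 6)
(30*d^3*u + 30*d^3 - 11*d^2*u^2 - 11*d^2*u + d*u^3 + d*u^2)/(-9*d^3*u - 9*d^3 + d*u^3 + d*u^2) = (30*d^2 - 11*d*u + u^2)/(-9*d^2 + u^2)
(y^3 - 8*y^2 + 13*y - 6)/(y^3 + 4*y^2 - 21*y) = (y^3 - 8*y^2 + 13*y - 6)/(y*(y^2 + 4*y - 21))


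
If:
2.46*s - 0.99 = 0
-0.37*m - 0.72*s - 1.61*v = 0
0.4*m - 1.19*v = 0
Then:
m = -0.32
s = 0.40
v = -0.11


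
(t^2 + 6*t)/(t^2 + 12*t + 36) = t/(t + 6)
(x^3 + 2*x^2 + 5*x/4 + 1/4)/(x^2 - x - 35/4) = (4*x^3 + 8*x^2 + 5*x + 1)/(4*x^2 - 4*x - 35)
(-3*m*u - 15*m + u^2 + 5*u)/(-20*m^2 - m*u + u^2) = (3*m*u + 15*m - u^2 - 5*u)/(20*m^2 + m*u - u^2)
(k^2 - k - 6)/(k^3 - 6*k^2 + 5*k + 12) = (k + 2)/(k^2 - 3*k - 4)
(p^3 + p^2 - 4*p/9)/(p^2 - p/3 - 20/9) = p*(3*p - 1)/(3*p - 5)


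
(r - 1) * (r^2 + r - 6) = r^3 - 7*r + 6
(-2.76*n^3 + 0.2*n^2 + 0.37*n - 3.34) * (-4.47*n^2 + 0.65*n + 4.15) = 12.3372*n^5 - 2.688*n^4 - 12.9779*n^3 + 16.0003*n^2 - 0.6355*n - 13.861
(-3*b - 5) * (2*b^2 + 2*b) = -6*b^3 - 16*b^2 - 10*b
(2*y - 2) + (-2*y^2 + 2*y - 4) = -2*y^2 + 4*y - 6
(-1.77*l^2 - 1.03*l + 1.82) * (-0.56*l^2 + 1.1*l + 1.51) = 0.9912*l^4 - 1.3702*l^3 - 4.8249*l^2 + 0.4467*l + 2.7482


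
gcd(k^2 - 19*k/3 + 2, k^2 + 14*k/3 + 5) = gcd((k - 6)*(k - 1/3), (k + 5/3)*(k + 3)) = 1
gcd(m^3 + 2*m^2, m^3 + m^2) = m^2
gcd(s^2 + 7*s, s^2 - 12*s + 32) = 1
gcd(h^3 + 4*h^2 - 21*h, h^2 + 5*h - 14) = h + 7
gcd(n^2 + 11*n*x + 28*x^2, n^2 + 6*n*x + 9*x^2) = 1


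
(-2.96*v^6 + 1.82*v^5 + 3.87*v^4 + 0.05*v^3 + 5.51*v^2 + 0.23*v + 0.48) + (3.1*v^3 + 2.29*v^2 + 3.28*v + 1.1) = -2.96*v^6 + 1.82*v^5 + 3.87*v^4 + 3.15*v^3 + 7.8*v^2 + 3.51*v + 1.58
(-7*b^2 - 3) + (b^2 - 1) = -6*b^2 - 4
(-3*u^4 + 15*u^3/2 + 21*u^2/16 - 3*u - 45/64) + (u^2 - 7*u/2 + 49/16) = -3*u^4 + 15*u^3/2 + 37*u^2/16 - 13*u/2 + 151/64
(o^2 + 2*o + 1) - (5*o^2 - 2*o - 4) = -4*o^2 + 4*o + 5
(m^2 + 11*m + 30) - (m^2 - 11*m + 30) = 22*m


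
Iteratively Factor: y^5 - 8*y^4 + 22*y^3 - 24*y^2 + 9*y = (y - 3)*(y^4 - 5*y^3 + 7*y^2 - 3*y) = (y - 3)*(y - 1)*(y^3 - 4*y^2 + 3*y) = y*(y - 3)*(y - 1)*(y^2 - 4*y + 3) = y*(y - 3)*(y - 1)^2*(y - 3)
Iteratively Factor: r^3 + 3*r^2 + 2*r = (r)*(r^2 + 3*r + 2) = r*(r + 1)*(r + 2)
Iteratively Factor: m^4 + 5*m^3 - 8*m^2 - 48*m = (m + 4)*(m^3 + m^2 - 12*m) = (m - 3)*(m + 4)*(m^2 + 4*m) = m*(m - 3)*(m + 4)*(m + 4)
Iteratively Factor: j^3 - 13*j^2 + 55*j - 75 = (j - 5)*(j^2 - 8*j + 15) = (j - 5)^2*(j - 3)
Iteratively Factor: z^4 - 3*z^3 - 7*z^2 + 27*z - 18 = (z - 2)*(z^3 - z^2 - 9*z + 9) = (z - 2)*(z - 1)*(z^2 - 9) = (z - 3)*(z - 2)*(z - 1)*(z + 3)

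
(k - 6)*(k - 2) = k^2 - 8*k + 12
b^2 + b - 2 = (b - 1)*(b + 2)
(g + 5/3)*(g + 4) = g^2 + 17*g/3 + 20/3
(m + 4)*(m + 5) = m^2 + 9*m + 20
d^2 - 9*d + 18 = (d - 6)*(d - 3)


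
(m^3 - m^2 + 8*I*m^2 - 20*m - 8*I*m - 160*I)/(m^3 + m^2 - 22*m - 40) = (m + 8*I)/(m + 2)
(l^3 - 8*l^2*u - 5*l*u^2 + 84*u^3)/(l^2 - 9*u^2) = (-l^2 + 11*l*u - 28*u^2)/(-l + 3*u)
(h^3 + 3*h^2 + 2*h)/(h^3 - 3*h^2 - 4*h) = (h + 2)/(h - 4)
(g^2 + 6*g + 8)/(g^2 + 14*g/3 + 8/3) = 3*(g + 2)/(3*g + 2)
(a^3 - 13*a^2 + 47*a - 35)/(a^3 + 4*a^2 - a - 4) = (a^2 - 12*a + 35)/(a^2 + 5*a + 4)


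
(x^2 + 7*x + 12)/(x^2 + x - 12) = (x + 3)/(x - 3)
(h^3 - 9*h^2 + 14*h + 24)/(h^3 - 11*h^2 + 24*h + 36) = (h - 4)/(h - 6)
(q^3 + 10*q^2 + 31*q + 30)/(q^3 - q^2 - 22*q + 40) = (q^2 + 5*q + 6)/(q^2 - 6*q + 8)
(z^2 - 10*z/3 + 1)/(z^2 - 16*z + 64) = (z^2 - 10*z/3 + 1)/(z^2 - 16*z + 64)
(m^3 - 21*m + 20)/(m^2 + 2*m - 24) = (m^2 + 4*m - 5)/(m + 6)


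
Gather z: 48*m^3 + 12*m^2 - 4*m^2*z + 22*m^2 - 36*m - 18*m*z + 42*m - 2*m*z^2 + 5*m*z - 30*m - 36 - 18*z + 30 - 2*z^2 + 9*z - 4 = 48*m^3 + 34*m^2 - 24*m + z^2*(-2*m - 2) + z*(-4*m^2 - 13*m - 9) - 10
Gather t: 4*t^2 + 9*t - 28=4*t^2 + 9*t - 28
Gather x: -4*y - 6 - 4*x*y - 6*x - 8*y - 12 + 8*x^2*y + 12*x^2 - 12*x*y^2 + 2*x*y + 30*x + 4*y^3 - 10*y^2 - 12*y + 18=x^2*(8*y + 12) + x*(-12*y^2 - 2*y + 24) + 4*y^3 - 10*y^2 - 24*y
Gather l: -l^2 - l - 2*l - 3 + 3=-l^2 - 3*l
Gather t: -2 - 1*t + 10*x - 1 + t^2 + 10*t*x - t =t^2 + t*(10*x - 2) + 10*x - 3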